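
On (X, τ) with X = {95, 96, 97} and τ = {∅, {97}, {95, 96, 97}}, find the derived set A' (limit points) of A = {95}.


A' = {96}

For each x ∈ X, list the open sets U ∈ τ with x ∈ U, then check whether U ∩ (A ∖ {x}) ≠ ∅ for every such U.
  x = 95: open {95, 96, 97} ∋ x has {95, 96, 97} ∩ (A ∖ {95}) = ∅, so x is NOT a limit point.
  x = 96: opens ∋ x are {95, 96, 97}; each meets A ∖ {96}, so x IS a limit point.
  x = 97: open {97} ∋ x has {97} ∩ (A ∖ {97}) = ∅, so x is NOT a limit point.
Collecting: A' = {96}.


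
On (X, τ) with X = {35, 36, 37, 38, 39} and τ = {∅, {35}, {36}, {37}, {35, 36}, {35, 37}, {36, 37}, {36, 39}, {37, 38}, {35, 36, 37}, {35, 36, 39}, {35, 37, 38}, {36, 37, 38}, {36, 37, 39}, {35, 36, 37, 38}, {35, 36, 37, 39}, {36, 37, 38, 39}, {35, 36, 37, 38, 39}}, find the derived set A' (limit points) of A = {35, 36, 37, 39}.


A' = {38, 39}

For each x ∈ X, list the open sets U ∈ τ with x ∈ U, then check whether U ∩ (A ∖ {x}) ≠ ∅ for every such U.
  x = 35: open {35} ∋ x has {35} ∩ (A ∖ {35}) = ∅, so x is NOT a limit point.
  x = 36: open {36} ∋ x has {36} ∩ (A ∖ {36}) = ∅, so x is NOT a limit point.
  x = 37: open {37} ∋ x has {37} ∩ (A ∖ {37}) = ∅, so x is NOT a limit point.
  x = 38: opens ∋ x are {37, 38}, {35, 37, 38}, {36, 37, 38}, {35, 36, 37, 38}, {36, 37, 38, 39}, {35, 36, 37, 38, 39}; each meets A ∖ {38}, so x IS a limit point.
  x = 39: opens ∋ x are {36, 39}, {35, 36, 39}, {36, 37, 39}, {35, 36, 37, 39}, {36, 37, 38, 39}, {35, 36, 37, 38, 39}; each meets A ∖ {39}, so x IS a limit point.
Collecting: A' = {38, 39}.


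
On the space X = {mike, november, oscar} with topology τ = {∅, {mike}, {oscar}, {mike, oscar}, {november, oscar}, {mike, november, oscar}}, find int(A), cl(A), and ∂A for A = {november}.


int(A) = ∅, cl(A) = {november}, ∂A = {november}.

Closed sets in (X, τ) are complements of opens:
  closed(X, τ) = {∅, {mike}, {november}, {mike, november}, {november, oscar}, {mike, november, oscar}}.
int(A) = ⋃ {U ∈ τ : U ⊆ A}. Opens contained in A: ∅.
Taking the union of these: int(A) = ∅.
cl(A) = ⋂ {C closed : A ⊆ C}. Closed sets containing A: {november}, {mike, november}, {november, oscar}, {mike, november, oscar}.
Intersecting these: cl(A) = {november}.
∂A = cl(A) ∖ int(A) = {november} ∖ ∅ = {november}.


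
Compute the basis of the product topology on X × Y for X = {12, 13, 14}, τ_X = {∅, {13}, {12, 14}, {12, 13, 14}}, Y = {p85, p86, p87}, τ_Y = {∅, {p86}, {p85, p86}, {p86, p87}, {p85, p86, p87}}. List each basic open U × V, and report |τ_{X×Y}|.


Basis B = {∅ × ∅, {13} × {p86}, {12, 14} × {p86}, {13} × {p85, p86}, {13} × {p86, p87}, {12, 13, 14} × {p86}, {13} × {p85, p86, p87}, {12, 14} × {p85, p86}, {12, 14} × {p86, p87}, {12, 14} × {p85, p86, p87}, {12, 13, 14} × {p85, p86}, {12, 13, 14} × {p86, p87}, {12, 13, 14} × {p85, p86, p87}}; |τ_{X×Y}| = 25.

Enumerate products U × V with U ∈ τ_X, V ∈ τ_Y (deduplicated):
  ∅ × ∅ = {} (∅)
  {13} × {p86} = {(13,p86)}
  {12, 14} × {p86} = {(12,p86), (14,p86)}
  {13} × {p85, p86} = {(13,p85), (13,p86)}
  {13} × {p86, p87} = {(13,p86), (13,p87)}
  {12, 13, 14} × {p86} = {(12,p86), (13,p86), (14,p86)}
  {13} × {p85, p86, p87} = {(13,p85), (13,p86), (13,p87)}
  {12, 14} × {p85, p86} = {(12,p85), (12,p86), (14,p85), (14,p86)}
  {12, 14} × {p86, p87} = {(12,p86), (12,p87), (14,p86), (14,p87)}
  {12, 14} × {p85, p86, p87} = {(12,p85), (12,p86), (12,p87), (14,p85), (14,p86), (14,p87)}
  {12, 13, 14} × {p85, p86} = {(12,p85), (12,p86), (13,p85), (13,p86), (14,p85), (14,p86)}
  {12, 13, 14} × {p86, p87} = {(12,p86), (12,p87), (13,p86), (13,p87), (14,p86), (14,p87)}
  {12, 13, 14} × {p85, p86, p87} = {(12,p85), (12,p86), (12,p87), (13,p85), (13,p86), (13,p87), (14,p85), (14,p86), (14,p87)}
These 13 distinct sets form the basis B.
Close under arbitrary unions to get τ_{X×Y}; counting gives |τ_{X×Y}| = 25.


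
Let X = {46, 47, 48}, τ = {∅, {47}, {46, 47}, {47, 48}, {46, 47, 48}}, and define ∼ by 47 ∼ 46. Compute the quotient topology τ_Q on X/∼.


X/∼ = {[46=47], [48]}; |τ_Q| = 3.

Equivalence classes: [46=47], [48].
Quotient map π: X → X/∼ sends 46 ↦ [46=47], 47 ↦ [46=47], 48 ↦ [48].
For each subset V ⊆ X/∼, compute π^{-1}(V) ⊆ X and check whether π^{-1}(V) ∈ τ. V is open in τ_Q iff π^{-1}(V) ∈ τ.
  V = {}: π^{-1}(V) = ∅ ∈ τ ✓.
  V = {[46=47]}: π^{-1}(V) = {46, 47} ∈ τ ✓.
  V = {[48]}: π^{-1}(V) = {48} ∉ τ ✗.
  V = {[46=47], [48]}: π^{-1}(V) = {46, 47, 48} ∈ τ ✓.
Open sets in the quotient: τ_Q = {{}, {[46=47]}, {[46=47], [48]}} (3 elements).


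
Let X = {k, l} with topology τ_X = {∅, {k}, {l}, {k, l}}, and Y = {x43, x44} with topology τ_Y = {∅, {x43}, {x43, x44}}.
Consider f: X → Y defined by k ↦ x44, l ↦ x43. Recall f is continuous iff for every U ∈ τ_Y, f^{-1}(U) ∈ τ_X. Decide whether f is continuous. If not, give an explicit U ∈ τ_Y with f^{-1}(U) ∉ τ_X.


f IS continuous.

Compute f^{-1}(U) for each U ∈ τ_Y:
  U = ∅: f^{-1}(U) = ∅ ∈ τ_X ✓.
  U = {x43}: f^{-1}(U) = {l} ∈ τ_X ✓.
  U = {x43, x44}: f^{-1}(U) = {k, l} ∈ τ_X ✓.
Every preimage lies in τ_X, so f IS continuous.


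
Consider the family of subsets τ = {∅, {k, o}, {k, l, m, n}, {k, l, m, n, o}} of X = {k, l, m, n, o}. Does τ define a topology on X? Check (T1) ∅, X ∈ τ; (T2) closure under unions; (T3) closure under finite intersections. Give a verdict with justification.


τ is NOT a topology on X.

Axiom (T1): ∅ ∈ τ? Yes; X ∈ τ? Yes.
Axiom (T2/T3): check pairwise unions and intersections of members of τ.
Counterexample for (T3): {k, o} ∩ {k, l, m, n} = {k} ∉ τ. Therefore τ is NOT a topology.


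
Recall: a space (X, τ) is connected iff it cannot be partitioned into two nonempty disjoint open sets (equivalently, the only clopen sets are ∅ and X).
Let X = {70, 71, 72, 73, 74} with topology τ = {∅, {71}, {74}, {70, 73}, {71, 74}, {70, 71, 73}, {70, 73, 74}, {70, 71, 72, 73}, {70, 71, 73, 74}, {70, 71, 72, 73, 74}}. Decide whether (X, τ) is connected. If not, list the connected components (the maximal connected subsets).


(X, τ) is disconnected; components = [{74}, {70, 71, 72, 73}].

Find clopen sets (U ∈ τ with X ∖ U ∈ τ):
  U = ∅, X ∖ U = {70, 71, 72, 73, 74} — both open, so U is clopen.
  U = {74}, X ∖ U = {70, 71, 72, 73} — both open, so U is clopen.
  U = {70, 71, 72, 73}, X ∖ U = {74} — both open, so U is clopen.
  U = {70, 71, 72, 73, 74}, X ∖ U = ∅ — both open, so U is clopen.
Nontrivial clopen(s) exist: e.g. {70, 71, 72, 73}. So (X, τ) is disconnected.
Compute connected components by grouping points that agree on all clopens:
  component: {74}
  component: {70, 71, 72, 73}


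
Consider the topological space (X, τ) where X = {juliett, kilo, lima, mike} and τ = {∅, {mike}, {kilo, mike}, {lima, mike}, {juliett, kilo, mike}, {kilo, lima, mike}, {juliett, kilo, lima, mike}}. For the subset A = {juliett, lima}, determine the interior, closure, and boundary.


int(A) = ∅, cl(A) = {juliett, lima}, ∂A = {juliett, lima}.

Closed sets in (X, τ) are complements of opens:
  closed(X, τ) = {∅, {juliett}, {lima}, {juliett, kilo}, {juliett, lima}, {juliett, kilo, lima}, {juliett, kilo, lima, mike}}.
int(A) = ⋃ {U ∈ τ : U ⊆ A}. Opens contained in A: ∅.
Taking the union of these: int(A) = ∅.
cl(A) = ⋂ {C closed : A ⊆ C}. Closed sets containing A: {juliett, lima}, {juliett, kilo, lima}, {juliett, kilo, lima, mike}.
Intersecting these: cl(A) = {juliett, lima}.
∂A = cl(A) ∖ int(A) = {juliett, lima} ∖ ∅ = {juliett, lima}.


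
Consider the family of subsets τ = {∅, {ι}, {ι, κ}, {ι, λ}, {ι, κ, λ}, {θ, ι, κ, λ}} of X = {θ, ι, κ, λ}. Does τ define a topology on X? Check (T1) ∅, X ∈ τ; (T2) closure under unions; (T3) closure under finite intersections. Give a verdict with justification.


τ IS a topology on X.

Axiom (T1): ∅ ∈ τ? Yes; X ∈ τ? Yes.
Axiom (T2/T3): check pairwise unions and intersections of members of τ.
All pairwise intersections and unions checked — each lies in τ. Therefore τ satisfies (T1), (T2), (T3): it IS a topology on X.


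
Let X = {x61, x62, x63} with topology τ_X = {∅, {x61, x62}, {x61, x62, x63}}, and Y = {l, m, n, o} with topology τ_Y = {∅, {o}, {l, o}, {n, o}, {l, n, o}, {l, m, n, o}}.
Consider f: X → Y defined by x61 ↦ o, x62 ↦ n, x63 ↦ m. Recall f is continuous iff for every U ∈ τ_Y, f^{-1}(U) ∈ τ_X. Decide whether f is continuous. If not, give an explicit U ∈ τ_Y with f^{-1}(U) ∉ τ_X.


f is NOT continuous.

Compute f^{-1}(U) for each U ∈ τ_Y:
  U = ∅: f^{-1}(U) = ∅ ∈ τ_X ✓.
  U = {o}: f^{-1}(U) = {x61} ∉ τ_X ✗.
  U = {l, o}: f^{-1}(U) = {x61} ∉ τ_X ✗.
  U = {n, o}: f^{-1}(U) = {x61, x62} ∈ τ_X ✓.
  U = {l, n, o}: f^{-1}(U) = {x61, x62} ∈ τ_X ✓.
  U = {l, m, n, o}: f^{-1}(U) = {x61, x62, x63} ∈ τ_X ✓.
Found U = {o} with f^{-1}(U) = {x61} not in τ_X. Therefore f is NOT continuous.


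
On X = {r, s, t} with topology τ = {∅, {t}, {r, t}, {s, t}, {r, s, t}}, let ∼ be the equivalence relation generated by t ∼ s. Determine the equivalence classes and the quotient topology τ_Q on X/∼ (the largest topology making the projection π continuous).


X/∼ = {[r], [s=t]}; |τ_Q| = 3.

Equivalence classes: [r], [s=t].
Quotient map π: X → X/∼ sends r ↦ [r], s ↦ [s=t], t ↦ [s=t].
For each subset V ⊆ X/∼, compute π^{-1}(V) ⊆ X and check whether π^{-1}(V) ∈ τ. V is open in τ_Q iff π^{-1}(V) ∈ τ.
  V = {}: π^{-1}(V) = ∅ ∈ τ ✓.
  V = {[r]}: π^{-1}(V) = {r} ∉ τ ✗.
  V = {[s=t]}: π^{-1}(V) = {s, t} ∈ τ ✓.
  V = {[r], [s=t]}: π^{-1}(V) = {r, s, t} ∈ τ ✓.
Open sets in the quotient: τ_Q = {{}, {[s=t]}, {[r], [s=t]}} (3 elements).


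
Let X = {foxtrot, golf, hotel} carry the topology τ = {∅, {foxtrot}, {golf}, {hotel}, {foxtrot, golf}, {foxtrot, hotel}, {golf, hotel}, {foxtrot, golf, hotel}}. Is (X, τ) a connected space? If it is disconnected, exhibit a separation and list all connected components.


(X, τ) is disconnected; components = [{foxtrot}, {golf}, {hotel}].

Find clopen sets (U ∈ τ with X ∖ U ∈ τ):
  U = ∅, X ∖ U = {foxtrot, golf, hotel} — both open, so U is clopen.
  U = {foxtrot}, X ∖ U = {golf, hotel} — both open, so U is clopen.
  U = {golf}, X ∖ U = {foxtrot, hotel} — both open, so U is clopen.
  U = {hotel}, X ∖ U = {foxtrot, golf} — both open, so U is clopen.
  U = {foxtrot, golf}, X ∖ U = {hotel} — both open, so U is clopen.
  U = {foxtrot, hotel}, X ∖ U = {golf} — both open, so U is clopen.
  U = {golf, hotel}, X ∖ U = {foxtrot} — both open, so U is clopen.
  U = {foxtrot, golf, hotel}, X ∖ U = ∅ — both open, so U is clopen.
Nontrivial clopen(s) exist: e.g. {golf}. So (X, τ) is disconnected.
Compute connected components by grouping points that agree on all clopens:
  component: {foxtrot}
  component: {golf}
  component: {hotel}


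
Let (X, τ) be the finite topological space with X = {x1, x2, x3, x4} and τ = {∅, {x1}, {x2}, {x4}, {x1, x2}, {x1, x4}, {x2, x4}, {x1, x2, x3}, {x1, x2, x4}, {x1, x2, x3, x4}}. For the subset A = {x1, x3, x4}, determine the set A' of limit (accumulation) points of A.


A' = {x3}

For each x ∈ X, list the open sets U ∈ τ with x ∈ U, then check whether U ∩ (A ∖ {x}) ≠ ∅ for every such U.
  x = x1: open {x1} ∋ x has {x1} ∩ (A ∖ {x1}) = ∅, so x is NOT a limit point.
  x = x2: open {x2} ∋ x has {x2} ∩ (A ∖ {x2}) = ∅, so x is NOT a limit point.
  x = x3: opens ∋ x are {x1, x2, x3}, {x1, x2, x3, x4}; each meets A ∖ {x3}, so x IS a limit point.
  x = x4: open {x4} ∋ x has {x4} ∩ (A ∖ {x4}) = ∅, so x is NOT a limit point.
Collecting: A' = {x3}.


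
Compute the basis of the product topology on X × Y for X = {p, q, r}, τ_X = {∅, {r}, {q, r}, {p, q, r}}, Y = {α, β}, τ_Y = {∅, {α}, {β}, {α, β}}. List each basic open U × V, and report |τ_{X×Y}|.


Basis B = {∅ × ∅, {r} × {α}, {r} × {β}, {q, r} × {α}, {q, r} × {β}, {r} × {α, β}, {p, q, r} × {α}, {p, q, r} × {β}, {q, r} × {α, β}, {p, q, r} × {α, β}}; |τ_{X×Y}| = 16.

Enumerate products U × V with U ∈ τ_X, V ∈ τ_Y (deduplicated):
  ∅ × ∅ = {} (∅)
  {r} × {α} = {(r,α)}
  {r} × {β} = {(r,β)}
  {q, r} × {α} = {(q,α), (r,α)}
  {q, r} × {β} = {(q,β), (r,β)}
  {r} × {α, β} = {(r,α), (r,β)}
  {p, q, r} × {α} = {(p,α), (q,α), (r,α)}
  {p, q, r} × {β} = {(p,β), (q,β), (r,β)}
  {q, r} × {α, β} = {(q,α), (q,β), (r,α), (r,β)}
  {p, q, r} × {α, β} = {(p,α), (p,β), (q,α), (q,β), (r,α), (r,β)}
These 10 distinct sets form the basis B.
Close under arbitrary unions to get τ_{X×Y}; counting gives |τ_{X×Y}| = 16.


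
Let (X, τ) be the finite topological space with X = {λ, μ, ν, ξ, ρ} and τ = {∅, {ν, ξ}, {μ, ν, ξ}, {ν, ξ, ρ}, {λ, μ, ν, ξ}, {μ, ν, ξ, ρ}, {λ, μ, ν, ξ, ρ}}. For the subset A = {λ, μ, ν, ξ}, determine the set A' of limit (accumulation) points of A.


A' = {λ, μ, ν, ξ, ρ}

For each x ∈ X, list the open sets U ∈ τ with x ∈ U, then check whether U ∩ (A ∖ {x}) ≠ ∅ for every such U.
  x = λ: opens ∋ x are {λ, μ, ν, ξ}, {λ, μ, ν, ξ, ρ}; each meets A ∖ {λ}, so x IS a limit point.
  x = μ: opens ∋ x are {μ, ν, ξ}, {λ, μ, ν, ξ}, {μ, ν, ξ, ρ}, {λ, μ, ν, ξ, ρ}; each meets A ∖ {μ}, so x IS a limit point.
  x = ν: opens ∋ x are {ν, ξ}, {μ, ν, ξ}, {ν, ξ, ρ}, {λ, μ, ν, ξ}, {μ, ν, ξ, ρ}, {λ, μ, ν, ξ, ρ}; each meets A ∖ {ν}, so x IS a limit point.
  x = ξ: opens ∋ x are {ν, ξ}, {μ, ν, ξ}, {ν, ξ, ρ}, {λ, μ, ν, ξ}, {μ, ν, ξ, ρ}, {λ, μ, ν, ξ, ρ}; each meets A ∖ {ξ}, so x IS a limit point.
  x = ρ: opens ∋ x are {ν, ξ, ρ}, {μ, ν, ξ, ρ}, {λ, μ, ν, ξ, ρ}; each meets A ∖ {ρ}, so x IS a limit point.
Collecting: A' = {λ, μ, ν, ξ, ρ}.


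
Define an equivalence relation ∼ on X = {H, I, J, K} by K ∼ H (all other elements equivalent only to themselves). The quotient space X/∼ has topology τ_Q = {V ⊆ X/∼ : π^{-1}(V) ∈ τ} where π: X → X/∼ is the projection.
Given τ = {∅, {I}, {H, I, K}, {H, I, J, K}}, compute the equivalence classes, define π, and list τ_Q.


X/∼ = {[H=K], [I], [J]}; |τ_Q| = 4.

Equivalence classes: [H=K], [I], [J].
Quotient map π: X → X/∼ sends H ↦ [H=K], I ↦ [I], J ↦ [J], K ↦ [H=K].
For each subset V ⊆ X/∼, compute π^{-1}(V) ⊆ X and check whether π^{-1}(V) ∈ τ. V is open in τ_Q iff π^{-1}(V) ∈ τ.
  V = {}: π^{-1}(V) = ∅ ∈ τ ✓.
  V = {[H=K]}: π^{-1}(V) = {H, K} ∉ τ ✗.
  V = {[I]}: π^{-1}(V) = {I} ∈ τ ✓.
  V = {[H=K], [I]}: π^{-1}(V) = {H, I, K} ∈ τ ✓.
  V = {[J]}: π^{-1}(V) = {J} ∉ τ ✗.
  V = {[H=K], [J]}: π^{-1}(V) = {H, J, K} ∉ τ ✗.
  V = {[I], [J]}: π^{-1}(V) = {I, J} ∉ τ ✗.
  V = {[H=K], [I], [J]}: π^{-1}(V) = {H, I, J, K} ∈ τ ✓.
Open sets in the quotient: τ_Q = {{}, {[I]}, {[H=K], [I]}, {[H=K], [I], [J]}} (4 elements).


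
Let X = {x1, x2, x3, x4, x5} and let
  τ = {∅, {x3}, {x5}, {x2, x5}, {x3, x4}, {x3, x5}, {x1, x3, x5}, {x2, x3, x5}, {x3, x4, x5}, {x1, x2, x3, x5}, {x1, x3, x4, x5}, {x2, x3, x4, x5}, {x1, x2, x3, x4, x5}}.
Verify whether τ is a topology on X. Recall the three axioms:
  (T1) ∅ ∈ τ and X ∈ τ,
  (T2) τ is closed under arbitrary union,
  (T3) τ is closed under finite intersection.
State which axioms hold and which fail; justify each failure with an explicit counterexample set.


τ IS a topology on X.

Axiom (T1): ∅ ∈ τ? Yes; X ∈ τ? Yes.
Axiom (T2/T3): check pairwise unions and intersections of members of τ.
All pairwise intersections and unions checked — each lies in τ. Therefore τ satisfies (T1), (T2), (T3): it IS a topology on X.


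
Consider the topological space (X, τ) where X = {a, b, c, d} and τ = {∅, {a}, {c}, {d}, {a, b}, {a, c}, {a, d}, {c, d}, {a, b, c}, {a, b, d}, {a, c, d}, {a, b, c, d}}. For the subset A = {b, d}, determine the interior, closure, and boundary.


int(A) = {d}, cl(A) = {b, d}, ∂A = {b}.

Closed sets in (X, τ) are complements of opens:
  closed(X, τ) = {∅, {b}, {c}, {d}, {a, b}, {b, c}, {b, d}, {c, d}, {a, b, c}, {a, b, d}, {b, c, d}, {a, b, c, d}}.
int(A) = ⋃ {U ∈ τ : U ⊆ A}. Opens contained in A: ∅, {d}.
Taking the union of these: int(A) = {d}.
cl(A) = ⋂ {C closed : A ⊆ C}. Closed sets containing A: {b, d}, {a, b, d}, {b, c, d}, {a, b, c, d}.
Intersecting these: cl(A) = {b, d}.
∂A = cl(A) ∖ int(A) = {b, d} ∖ {d} = {b}.


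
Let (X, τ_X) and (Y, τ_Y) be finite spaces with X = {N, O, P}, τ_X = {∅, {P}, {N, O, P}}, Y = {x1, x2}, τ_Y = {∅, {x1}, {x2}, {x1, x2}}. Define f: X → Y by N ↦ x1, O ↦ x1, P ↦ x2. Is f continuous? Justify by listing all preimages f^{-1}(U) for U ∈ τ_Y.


f is NOT continuous.

Compute f^{-1}(U) for each U ∈ τ_Y:
  U = ∅: f^{-1}(U) = ∅ ∈ τ_X ✓.
  U = {x1}: f^{-1}(U) = {N, O} ∉ τ_X ✗.
  U = {x2}: f^{-1}(U) = {P} ∈ τ_X ✓.
  U = {x1, x2}: f^{-1}(U) = {N, O, P} ∈ τ_X ✓.
Found U = {x1} with f^{-1}(U) = {N, O} not in τ_X. Therefore f is NOT continuous.


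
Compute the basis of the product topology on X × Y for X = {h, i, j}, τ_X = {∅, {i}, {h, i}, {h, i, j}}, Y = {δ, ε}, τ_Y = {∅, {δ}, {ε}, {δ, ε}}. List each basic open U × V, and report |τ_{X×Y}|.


Basis B = {∅ × ∅, {i} × {δ}, {i} × {ε}, {h, i} × {δ}, {h, i} × {ε}, {i} × {δ, ε}, {h, i, j} × {δ}, {h, i, j} × {ε}, {h, i} × {δ, ε}, {h, i, j} × {δ, ε}}; |τ_{X×Y}| = 16.

Enumerate products U × V with U ∈ τ_X, V ∈ τ_Y (deduplicated):
  ∅ × ∅ = {} (∅)
  {i} × {δ} = {(i,δ)}
  {i} × {ε} = {(i,ε)}
  {h, i} × {δ} = {(h,δ), (i,δ)}
  {h, i} × {ε} = {(h,ε), (i,ε)}
  {i} × {δ, ε} = {(i,δ), (i,ε)}
  {h, i, j} × {δ} = {(h,δ), (i,δ), (j,δ)}
  {h, i, j} × {ε} = {(h,ε), (i,ε), (j,ε)}
  {h, i} × {δ, ε} = {(h,δ), (h,ε), (i,δ), (i,ε)}
  {h, i, j} × {δ, ε} = {(h,δ), (h,ε), (i,δ), (i,ε), (j,δ), (j,ε)}
These 10 distinct sets form the basis B.
Close under arbitrary unions to get τ_{X×Y}; counting gives |τ_{X×Y}| = 16.


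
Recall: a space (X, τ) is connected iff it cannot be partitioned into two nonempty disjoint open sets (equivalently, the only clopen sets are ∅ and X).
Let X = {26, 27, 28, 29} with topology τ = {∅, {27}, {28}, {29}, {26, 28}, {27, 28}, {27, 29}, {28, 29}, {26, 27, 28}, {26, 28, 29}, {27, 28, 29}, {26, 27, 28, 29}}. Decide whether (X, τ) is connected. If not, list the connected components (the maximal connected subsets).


(X, τ) is disconnected; components = [{27}, {29}, {26, 28}].

Find clopen sets (U ∈ τ with X ∖ U ∈ τ):
  U = ∅, X ∖ U = {26, 27, 28, 29} — both open, so U is clopen.
  U = {27}, X ∖ U = {26, 28, 29} — both open, so U is clopen.
  U = {29}, X ∖ U = {26, 27, 28} — both open, so U is clopen.
  U = {26, 28}, X ∖ U = {27, 29} — both open, so U is clopen.
  U = {27, 29}, X ∖ U = {26, 28} — both open, so U is clopen.
  U = {26, 27, 28}, X ∖ U = {29} — both open, so U is clopen.
  U = {26, 28, 29}, X ∖ U = {27} — both open, so U is clopen.
  U = {26, 27, 28, 29}, X ∖ U = ∅ — both open, so U is clopen.
Nontrivial clopen(s) exist: e.g. {26, 28, 29}. So (X, τ) is disconnected.
Compute connected components by grouping points that agree on all clopens:
  component: {27}
  component: {29}
  component: {26, 28}


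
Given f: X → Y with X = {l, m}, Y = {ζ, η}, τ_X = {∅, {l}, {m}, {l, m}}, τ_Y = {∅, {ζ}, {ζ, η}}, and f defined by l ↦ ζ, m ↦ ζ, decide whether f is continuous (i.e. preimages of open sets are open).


f IS continuous.

Compute f^{-1}(U) for each U ∈ τ_Y:
  U = ∅: f^{-1}(U) = ∅ ∈ τ_X ✓.
  U = {ζ}: f^{-1}(U) = {l, m} ∈ τ_X ✓.
  U = {ζ, η}: f^{-1}(U) = {l, m} ∈ τ_X ✓.
Every preimage lies in τ_X, so f IS continuous.


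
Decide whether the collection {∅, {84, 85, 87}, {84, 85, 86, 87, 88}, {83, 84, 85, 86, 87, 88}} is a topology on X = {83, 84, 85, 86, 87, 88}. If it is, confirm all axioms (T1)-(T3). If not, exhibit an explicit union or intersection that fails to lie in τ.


τ IS a topology on X.

Axiom (T1): ∅ ∈ τ? Yes; X ∈ τ? Yes.
Axiom (T2/T3): check pairwise unions and intersections of members of τ.
All pairwise intersections and unions checked — each lies in τ. Therefore τ satisfies (T1), (T2), (T3): it IS a topology on X.


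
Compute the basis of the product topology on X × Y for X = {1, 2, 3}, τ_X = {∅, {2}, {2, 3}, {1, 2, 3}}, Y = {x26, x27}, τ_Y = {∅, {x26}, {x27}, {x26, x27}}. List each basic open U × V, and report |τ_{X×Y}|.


Basis B = {∅ × ∅, {2} × {x26}, {2} × {x27}, {2} × {x26, x27}, {2, 3} × {x26}, {2, 3} × {x27}, {1, 2, 3} × {x26}, {1, 2, 3} × {x27}, {2, 3} × {x26, x27}, {1, 2, 3} × {x26, x27}}; |τ_{X×Y}| = 16.

Enumerate products U × V with U ∈ τ_X, V ∈ τ_Y (deduplicated):
  ∅ × ∅ = {} (∅)
  {2} × {x26} = {(2,x26)}
  {2} × {x27} = {(2,x27)}
  {2} × {x26, x27} = {(2,x26), (2,x27)}
  {2, 3} × {x26} = {(2,x26), (3,x26)}
  {2, 3} × {x27} = {(2,x27), (3,x27)}
  {1, 2, 3} × {x26} = {(1,x26), (2,x26), (3,x26)}
  {1, 2, 3} × {x27} = {(1,x27), (2,x27), (3,x27)}
  {2, 3} × {x26, x27} = {(2,x26), (2,x27), (3,x26), (3,x27)}
  {1, 2, 3} × {x26, x27} = {(1,x26), (1,x27), (2,x26), (2,x27), (3,x26), (3,x27)}
These 10 distinct sets form the basis B.
Close under arbitrary unions to get τ_{X×Y}; counting gives |τ_{X×Y}| = 16.


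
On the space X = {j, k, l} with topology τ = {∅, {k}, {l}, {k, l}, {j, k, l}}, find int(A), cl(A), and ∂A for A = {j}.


int(A) = ∅, cl(A) = {j}, ∂A = {j}.

Closed sets in (X, τ) are complements of opens:
  closed(X, τ) = {∅, {j}, {j, k}, {j, l}, {j, k, l}}.
int(A) = ⋃ {U ∈ τ : U ⊆ A}. Opens contained in A: ∅.
Taking the union of these: int(A) = ∅.
cl(A) = ⋂ {C closed : A ⊆ C}. Closed sets containing A: {j}, {j, k}, {j, l}, {j, k, l}.
Intersecting these: cl(A) = {j}.
∂A = cl(A) ∖ int(A) = {j} ∖ ∅ = {j}.


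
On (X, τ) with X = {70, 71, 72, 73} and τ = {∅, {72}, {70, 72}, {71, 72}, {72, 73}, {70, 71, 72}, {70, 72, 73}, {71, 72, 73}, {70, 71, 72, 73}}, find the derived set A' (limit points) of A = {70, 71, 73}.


A' = ∅

For each x ∈ X, list the open sets U ∈ τ with x ∈ U, then check whether U ∩ (A ∖ {x}) ≠ ∅ for every such U.
  x = 70: open {70, 72} ∋ x has {70, 72} ∩ (A ∖ {70}) = ∅, so x is NOT a limit point.
  x = 71: open {71, 72} ∋ x has {71, 72} ∩ (A ∖ {71}) = ∅, so x is NOT a limit point.
  x = 72: open {72} ∋ x has {72} ∩ (A ∖ {72}) = ∅, so x is NOT a limit point.
  x = 73: open {72, 73} ∋ x has {72, 73} ∩ (A ∖ {73}) = ∅, so x is NOT a limit point.
Collecting: A' = ∅.


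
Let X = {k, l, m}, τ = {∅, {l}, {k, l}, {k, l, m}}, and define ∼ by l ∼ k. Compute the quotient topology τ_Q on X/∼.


X/∼ = {[k=l], [m]}; |τ_Q| = 3.

Equivalence classes: [k=l], [m].
Quotient map π: X → X/∼ sends k ↦ [k=l], l ↦ [k=l], m ↦ [m].
For each subset V ⊆ X/∼, compute π^{-1}(V) ⊆ X and check whether π^{-1}(V) ∈ τ. V is open in τ_Q iff π^{-1}(V) ∈ τ.
  V = {}: π^{-1}(V) = ∅ ∈ τ ✓.
  V = {[k=l]}: π^{-1}(V) = {k, l} ∈ τ ✓.
  V = {[m]}: π^{-1}(V) = {m} ∉ τ ✗.
  V = {[k=l], [m]}: π^{-1}(V) = {k, l, m} ∈ τ ✓.
Open sets in the quotient: τ_Q = {{}, {[k=l]}, {[k=l], [m]}} (3 elements).


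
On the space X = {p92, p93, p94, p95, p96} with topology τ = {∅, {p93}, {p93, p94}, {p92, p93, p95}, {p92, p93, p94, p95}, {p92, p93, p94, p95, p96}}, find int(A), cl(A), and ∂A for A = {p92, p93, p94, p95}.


int(A) = {p92, p93, p94, p95}, cl(A) = {p92, p93, p94, p95, p96}, ∂A = {p96}.

Closed sets in (X, τ) are complements of opens:
  closed(X, τ) = {∅, {p96}, {p94, p96}, {p92, p95, p96}, {p92, p94, p95, p96}, {p92, p93, p94, p95, p96}}.
int(A) = ⋃ {U ∈ τ : U ⊆ A}. Opens contained in A: ∅, {p93}, {p93, p94}, {p92, p93, p95}, {p92, p93, p94, p95}.
Taking the union of these: int(A) = {p92, p93, p94, p95}.
cl(A) = ⋂ {C closed : A ⊆ C}. Closed sets containing A: {p92, p93, p94, p95, p96}.
Intersecting these: cl(A) = {p92, p93, p94, p95, p96}.
∂A = cl(A) ∖ int(A) = {p92, p93, p94, p95, p96} ∖ {p92, p93, p94, p95} = {p96}.


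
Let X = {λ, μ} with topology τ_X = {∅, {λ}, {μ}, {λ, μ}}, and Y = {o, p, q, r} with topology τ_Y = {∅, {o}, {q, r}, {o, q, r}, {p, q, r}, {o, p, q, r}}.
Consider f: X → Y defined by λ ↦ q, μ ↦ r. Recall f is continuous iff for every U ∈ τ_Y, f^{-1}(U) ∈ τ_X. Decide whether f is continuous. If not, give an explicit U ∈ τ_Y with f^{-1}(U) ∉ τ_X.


f IS continuous.

Compute f^{-1}(U) for each U ∈ τ_Y:
  U = ∅: f^{-1}(U) = ∅ ∈ τ_X ✓.
  U = {o}: f^{-1}(U) = ∅ ∈ τ_X ✓.
  U = {q, r}: f^{-1}(U) = {λ, μ} ∈ τ_X ✓.
  U = {o, q, r}: f^{-1}(U) = {λ, μ} ∈ τ_X ✓.
  U = {p, q, r}: f^{-1}(U) = {λ, μ} ∈ τ_X ✓.
  U = {o, p, q, r}: f^{-1}(U) = {λ, μ} ∈ τ_X ✓.
Every preimage lies in τ_X, so f IS continuous.


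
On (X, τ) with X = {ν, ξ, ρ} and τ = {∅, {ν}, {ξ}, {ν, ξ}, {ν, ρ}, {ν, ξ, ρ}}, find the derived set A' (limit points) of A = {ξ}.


A' = ∅

For each x ∈ X, list the open sets U ∈ τ with x ∈ U, then check whether U ∩ (A ∖ {x}) ≠ ∅ for every such U.
  x = ν: open {ν} ∋ x has {ν} ∩ (A ∖ {ν}) = ∅, so x is NOT a limit point.
  x = ξ: open {ξ} ∋ x has {ξ} ∩ (A ∖ {ξ}) = ∅, so x is NOT a limit point.
  x = ρ: open {ν, ρ} ∋ x has {ν, ρ} ∩ (A ∖ {ρ}) = ∅, so x is NOT a limit point.
Collecting: A' = ∅.


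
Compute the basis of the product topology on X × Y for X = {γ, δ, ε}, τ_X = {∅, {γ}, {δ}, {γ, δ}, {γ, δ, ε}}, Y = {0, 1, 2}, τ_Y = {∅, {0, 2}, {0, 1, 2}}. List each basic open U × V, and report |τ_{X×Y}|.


Basis B = {∅ × ∅, {γ} × {0, 2}, {δ} × {0, 2}, {γ} × {0, 1, 2}, {δ} × {0, 1, 2}, {γ, δ} × {0, 2}, {γ, δ} × {0, 1, 2}, {γ, δ, ε} × {0, 2}, {γ, δ, ε} × {0, 1, 2}}; |τ_{X×Y}| = 14.

Enumerate products U × V with U ∈ τ_X, V ∈ τ_Y (deduplicated):
  ∅ × ∅ = {} (∅)
  {γ} × {0, 2} = {(γ,0), (γ,2)}
  {δ} × {0, 2} = {(δ,0), (δ,2)}
  {γ} × {0, 1, 2} = {(γ,0), (γ,1), (γ,2)}
  {δ} × {0, 1, 2} = {(δ,0), (δ,1), (δ,2)}
  {γ, δ} × {0, 2} = {(γ,0), (γ,2), (δ,0), (δ,2)}
  {γ, δ} × {0, 1, 2} = {(γ,0), (γ,1), (γ,2), (δ,0), (δ,1), (δ,2)}
  {γ, δ, ε} × {0, 2} = {(γ,0), (γ,2), (δ,0), (δ,2), (ε,0), (ε,2)}
  {γ, δ, ε} × {0, 1, 2} = {(γ,0), (γ,1), (γ,2), (δ,0), (δ,1), (δ,2), (ε,0), (ε,1), (ε,2)}
These 9 distinct sets form the basis B.
Close under arbitrary unions to get τ_{X×Y}; counting gives |τ_{X×Y}| = 14.


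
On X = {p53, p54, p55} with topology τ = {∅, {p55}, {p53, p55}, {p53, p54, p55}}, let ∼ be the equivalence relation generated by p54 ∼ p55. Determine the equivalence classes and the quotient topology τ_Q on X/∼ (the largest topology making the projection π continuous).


X/∼ = {[p53], [p54=p55]}; |τ_Q| = 2.

Equivalence classes: [p53], [p54=p55].
Quotient map π: X → X/∼ sends p53 ↦ [p53], p54 ↦ [p54=p55], p55 ↦ [p54=p55].
For each subset V ⊆ X/∼, compute π^{-1}(V) ⊆ X and check whether π^{-1}(V) ∈ τ. V is open in τ_Q iff π^{-1}(V) ∈ τ.
  V = {}: π^{-1}(V) = ∅ ∈ τ ✓.
  V = {[p53]}: π^{-1}(V) = {p53} ∉ τ ✗.
  V = {[p54=p55]}: π^{-1}(V) = {p54, p55} ∉ τ ✗.
  V = {[p53], [p54=p55]}: π^{-1}(V) = {p53, p54, p55} ∈ τ ✓.
Open sets in the quotient: τ_Q = {{}, {[p53], [p54=p55]}} (2 elements).


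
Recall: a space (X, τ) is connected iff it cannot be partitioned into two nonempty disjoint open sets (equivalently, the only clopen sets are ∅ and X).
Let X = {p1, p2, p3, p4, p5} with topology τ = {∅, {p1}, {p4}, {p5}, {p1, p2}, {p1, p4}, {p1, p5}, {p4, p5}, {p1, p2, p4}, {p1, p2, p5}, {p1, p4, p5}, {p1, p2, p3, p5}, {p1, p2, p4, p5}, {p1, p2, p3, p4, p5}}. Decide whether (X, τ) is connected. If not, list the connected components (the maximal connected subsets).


(X, τ) is disconnected; components = [{p4}, {p1, p2, p3, p5}].

Find clopen sets (U ∈ τ with X ∖ U ∈ τ):
  U = ∅, X ∖ U = {p1, p2, p3, p4, p5} — both open, so U is clopen.
  U = {p4}, X ∖ U = {p1, p2, p3, p5} — both open, so U is clopen.
  U = {p1, p2, p3, p5}, X ∖ U = {p4} — both open, so U is clopen.
  U = {p1, p2, p3, p4, p5}, X ∖ U = ∅ — both open, so U is clopen.
Nontrivial clopen(s) exist: e.g. {p1, p2, p3, p5}. So (X, τ) is disconnected.
Compute connected components by grouping points that agree on all clopens:
  component: {p4}
  component: {p1, p2, p3, p5}


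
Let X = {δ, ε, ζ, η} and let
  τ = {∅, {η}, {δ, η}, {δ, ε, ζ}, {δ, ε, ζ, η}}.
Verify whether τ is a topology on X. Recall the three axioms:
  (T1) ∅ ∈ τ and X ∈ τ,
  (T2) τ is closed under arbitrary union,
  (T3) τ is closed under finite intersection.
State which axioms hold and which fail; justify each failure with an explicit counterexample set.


τ is NOT a topology on X.

Axiom (T1): ∅ ∈ τ? Yes; X ∈ τ? Yes.
Axiom (T2/T3): check pairwise unions and intersections of members of τ.
Counterexample for (T3): {δ, η} ∩ {δ, ε, ζ} = {δ} ∉ τ. Therefore τ is NOT a topology.


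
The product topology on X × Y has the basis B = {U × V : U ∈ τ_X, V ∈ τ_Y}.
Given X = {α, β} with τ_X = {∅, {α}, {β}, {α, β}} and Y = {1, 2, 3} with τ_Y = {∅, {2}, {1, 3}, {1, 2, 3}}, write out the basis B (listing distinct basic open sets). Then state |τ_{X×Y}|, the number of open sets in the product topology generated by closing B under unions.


Basis B = {∅ × ∅, {α} × {2}, {β} × {2}, {α} × {1, 3}, {α, β} × {2}, {β} × {1, 3}, {α} × {1, 2, 3}, {β} × {1, 2, 3}, {α, β} × {1, 3}, {α, β} × {1, 2, 3}}; |τ_{X×Y}| = 16.

Enumerate products U × V with U ∈ τ_X, V ∈ τ_Y (deduplicated):
  ∅ × ∅ = {} (∅)
  {α} × {2} = {(α,2)}
  {β} × {2} = {(β,2)}
  {α} × {1, 3} = {(α,1), (α,3)}
  {α, β} × {2} = {(α,2), (β,2)}
  {β} × {1, 3} = {(β,1), (β,3)}
  {α} × {1, 2, 3} = {(α,1), (α,2), (α,3)}
  {β} × {1, 2, 3} = {(β,1), (β,2), (β,3)}
  {α, β} × {1, 3} = {(α,1), (α,3), (β,1), (β,3)}
  {α, β} × {1, 2, 3} = {(α,1), (α,2), (α,3), (β,1), (β,2), (β,3)}
These 10 distinct sets form the basis B.
Close under arbitrary unions to get τ_{X×Y}; counting gives |τ_{X×Y}| = 16.


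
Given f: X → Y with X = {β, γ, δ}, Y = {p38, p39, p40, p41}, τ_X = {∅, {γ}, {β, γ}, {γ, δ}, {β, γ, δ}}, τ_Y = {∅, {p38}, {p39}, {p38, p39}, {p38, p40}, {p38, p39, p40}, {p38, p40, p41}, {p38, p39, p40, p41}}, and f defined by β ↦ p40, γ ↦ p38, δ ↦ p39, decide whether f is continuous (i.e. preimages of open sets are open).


f is NOT continuous.

Compute f^{-1}(U) for each U ∈ τ_Y:
  U = ∅: f^{-1}(U) = ∅ ∈ τ_X ✓.
  U = {p38}: f^{-1}(U) = {γ} ∈ τ_X ✓.
  U = {p39}: f^{-1}(U) = {δ} ∉ τ_X ✗.
  U = {p38, p39}: f^{-1}(U) = {γ, δ} ∈ τ_X ✓.
  U = {p38, p40}: f^{-1}(U) = {β, γ} ∈ τ_X ✓.
  U = {p38, p39, p40}: f^{-1}(U) = {β, γ, δ} ∈ τ_X ✓.
  U = {p38, p40, p41}: f^{-1}(U) = {β, γ} ∈ τ_X ✓.
  U = {p38, p39, p40, p41}: f^{-1}(U) = {β, γ, δ} ∈ τ_X ✓.
Found U = {p39} with f^{-1}(U) = {δ} not in τ_X. Therefore f is NOT continuous.


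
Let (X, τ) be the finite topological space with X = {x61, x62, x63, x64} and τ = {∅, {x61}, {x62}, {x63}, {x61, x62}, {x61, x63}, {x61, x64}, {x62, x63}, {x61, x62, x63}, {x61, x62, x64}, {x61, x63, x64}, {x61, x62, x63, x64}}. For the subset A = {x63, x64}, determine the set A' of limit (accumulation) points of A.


A' = ∅

For each x ∈ X, list the open sets U ∈ τ with x ∈ U, then check whether U ∩ (A ∖ {x}) ≠ ∅ for every such U.
  x = x61: open {x61} ∋ x has {x61} ∩ (A ∖ {x61}) = ∅, so x is NOT a limit point.
  x = x62: open {x62} ∋ x has {x62} ∩ (A ∖ {x62}) = ∅, so x is NOT a limit point.
  x = x63: open {x63} ∋ x has {x63} ∩ (A ∖ {x63}) = ∅, so x is NOT a limit point.
  x = x64: open {x61, x64} ∋ x has {x61, x64} ∩ (A ∖ {x64}) = ∅, so x is NOT a limit point.
Collecting: A' = ∅.


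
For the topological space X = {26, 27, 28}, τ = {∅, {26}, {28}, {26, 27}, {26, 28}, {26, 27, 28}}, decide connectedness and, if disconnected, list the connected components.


(X, τ) is disconnected; components = [{28}, {26, 27}].

Find clopen sets (U ∈ τ with X ∖ U ∈ τ):
  U = ∅, X ∖ U = {26, 27, 28} — both open, so U is clopen.
  U = {28}, X ∖ U = {26, 27} — both open, so U is clopen.
  U = {26, 27}, X ∖ U = {28} — both open, so U is clopen.
  U = {26, 27, 28}, X ∖ U = ∅ — both open, so U is clopen.
Nontrivial clopen(s) exist: e.g. {28}. So (X, τ) is disconnected.
Compute connected components by grouping points that agree on all clopens:
  component: {28}
  component: {26, 27}


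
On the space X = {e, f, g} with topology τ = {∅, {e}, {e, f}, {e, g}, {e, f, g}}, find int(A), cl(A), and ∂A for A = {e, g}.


int(A) = {e, g}, cl(A) = {e, f, g}, ∂A = {f}.

Closed sets in (X, τ) are complements of opens:
  closed(X, τ) = {∅, {f}, {g}, {f, g}, {e, f, g}}.
int(A) = ⋃ {U ∈ τ : U ⊆ A}. Opens contained in A: ∅, {e}, {e, g}.
Taking the union of these: int(A) = {e, g}.
cl(A) = ⋂ {C closed : A ⊆ C}. Closed sets containing A: {e, f, g}.
Intersecting these: cl(A) = {e, f, g}.
∂A = cl(A) ∖ int(A) = {e, f, g} ∖ {e, g} = {f}.


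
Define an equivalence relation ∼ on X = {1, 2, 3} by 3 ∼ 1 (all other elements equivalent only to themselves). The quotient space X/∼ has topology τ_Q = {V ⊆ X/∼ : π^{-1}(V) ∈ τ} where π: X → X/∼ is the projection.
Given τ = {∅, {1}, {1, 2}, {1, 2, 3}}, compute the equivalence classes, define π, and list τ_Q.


X/∼ = {[1=3], [2]}; |τ_Q| = 2.

Equivalence classes: [1=3], [2].
Quotient map π: X → X/∼ sends 1 ↦ [1=3], 2 ↦ [2], 3 ↦ [1=3].
For each subset V ⊆ X/∼, compute π^{-1}(V) ⊆ X and check whether π^{-1}(V) ∈ τ. V is open in τ_Q iff π^{-1}(V) ∈ τ.
  V = {}: π^{-1}(V) = ∅ ∈ τ ✓.
  V = {[1=3]}: π^{-1}(V) = {1, 3} ∉ τ ✗.
  V = {[2]}: π^{-1}(V) = {2} ∉ τ ✗.
  V = {[1=3], [2]}: π^{-1}(V) = {1, 2, 3} ∈ τ ✓.
Open sets in the quotient: τ_Q = {{}, {[1=3], [2]}} (2 elements).


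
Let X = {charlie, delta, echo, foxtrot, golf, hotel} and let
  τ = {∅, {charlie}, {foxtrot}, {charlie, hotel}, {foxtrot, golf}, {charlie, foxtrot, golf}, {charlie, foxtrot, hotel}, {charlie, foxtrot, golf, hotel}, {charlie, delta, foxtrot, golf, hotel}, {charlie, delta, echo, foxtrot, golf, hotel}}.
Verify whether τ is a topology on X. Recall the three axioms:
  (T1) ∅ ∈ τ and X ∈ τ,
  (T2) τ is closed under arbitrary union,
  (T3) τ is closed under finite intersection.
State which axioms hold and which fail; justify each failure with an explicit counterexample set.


τ is NOT a topology on X.

Axiom (T1): ∅ ∈ τ? Yes; X ∈ τ? Yes.
Axiom (T2/T3): check pairwise unions and intersections of members of τ.
Counterexample for (T2): {charlie} ∪ {foxtrot} = {charlie, foxtrot} ∉ τ. Therefore τ is NOT a topology.


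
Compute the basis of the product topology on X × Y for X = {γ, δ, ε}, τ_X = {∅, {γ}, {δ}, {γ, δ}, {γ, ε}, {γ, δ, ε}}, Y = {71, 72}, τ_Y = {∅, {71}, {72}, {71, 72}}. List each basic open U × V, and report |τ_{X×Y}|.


Basis B = {∅ × ∅, {γ} × {71}, {γ} × {72}, {δ} × {71}, {δ} × {72}, {γ} × {71, 72}, {γ, δ} × {71}, {γ, ε} × {71}, {γ, δ} × {72}, {γ, ε} × {72}, {δ} × {71, 72}, {γ, δ, ε} × {71}, {γ, δ, ε} × {72}, {γ, δ} × {71, 72}, {γ, ε} × {71, 72}, {γ, δ, ε} × {71, 72}}; |τ_{X×Y}| = 36.

Enumerate products U × V with U ∈ τ_X, V ∈ τ_Y (deduplicated):
  ∅ × ∅ = {} (∅)
  {γ} × {71} = {(γ,71)}
  {γ} × {72} = {(γ,72)}
  {δ} × {71} = {(δ,71)}
  {δ} × {72} = {(δ,72)}
  {γ} × {71, 72} = {(γ,71), (γ,72)}
  {γ, δ} × {71} = {(γ,71), (δ,71)}
  {γ, ε} × {71} = {(γ,71), (ε,71)}
  {γ, δ} × {72} = {(γ,72), (δ,72)}
  {γ, ε} × {72} = {(γ,72), (ε,72)}
  {δ} × {71, 72} = {(δ,71), (δ,72)}
  {γ, δ, ε} × {71} = {(γ,71), (δ,71), (ε,71)}
  {γ, δ, ε} × {72} = {(γ,72), (δ,72), (ε,72)}
  {γ, δ} × {71, 72} = {(γ,71), (γ,72), (δ,71), (δ,72)}
  {γ, ε} × {71, 72} = {(γ,71), (γ,72), (ε,71), (ε,72)}
  {γ, δ, ε} × {71, 72} = {(γ,71), (γ,72), (δ,71), (δ,72), (ε,71), (ε,72)}
These 16 distinct sets form the basis B.
Close under arbitrary unions to get τ_{X×Y}; counting gives |τ_{X×Y}| = 36.


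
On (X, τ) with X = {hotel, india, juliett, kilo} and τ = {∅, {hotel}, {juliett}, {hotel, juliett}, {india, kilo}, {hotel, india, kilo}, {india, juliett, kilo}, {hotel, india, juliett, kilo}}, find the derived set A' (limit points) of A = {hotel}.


A' = ∅

For each x ∈ X, list the open sets U ∈ τ with x ∈ U, then check whether U ∩ (A ∖ {x}) ≠ ∅ for every such U.
  x = hotel: open {hotel} ∋ x has {hotel} ∩ (A ∖ {hotel}) = ∅, so x is NOT a limit point.
  x = india: open {india, kilo} ∋ x has {india, kilo} ∩ (A ∖ {india}) = ∅, so x is NOT a limit point.
  x = juliett: open {juliett} ∋ x has {juliett} ∩ (A ∖ {juliett}) = ∅, so x is NOT a limit point.
  x = kilo: open {india, kilo} ∋ x has {india, kilo} ∩ (A ∖ {kilo}) = ∅, so x is NOT a limit point.
Collecting: A' = ∅.


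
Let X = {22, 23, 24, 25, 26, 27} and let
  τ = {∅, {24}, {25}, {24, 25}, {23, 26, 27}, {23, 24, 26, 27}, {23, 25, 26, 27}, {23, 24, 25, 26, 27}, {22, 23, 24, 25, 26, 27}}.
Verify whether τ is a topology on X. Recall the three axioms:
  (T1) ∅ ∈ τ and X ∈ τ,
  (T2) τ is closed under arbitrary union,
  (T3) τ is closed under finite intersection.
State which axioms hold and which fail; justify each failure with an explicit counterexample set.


τ IS a topology on X.

Axiom (T1): ∅ ∈ τ? Yes; X ∈ τ? Yes.
Axiom (T2/T3): check pairwise unions and intersections of members of τ.
All pairwise intersections and unions checked — each lies in τ. Therefore τ satisfies (T1), (T2), (T3): it IS a topology on X.


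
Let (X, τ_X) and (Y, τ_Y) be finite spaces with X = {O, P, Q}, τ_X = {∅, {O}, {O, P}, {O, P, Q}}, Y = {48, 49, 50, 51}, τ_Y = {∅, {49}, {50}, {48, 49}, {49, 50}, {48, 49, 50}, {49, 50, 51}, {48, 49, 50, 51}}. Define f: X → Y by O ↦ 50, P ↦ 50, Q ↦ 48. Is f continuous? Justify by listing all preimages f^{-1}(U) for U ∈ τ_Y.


f is NOT continuous.

Compute f^{-1}(U) for each U ∈ τ_Y:
  U = ∅: f^{-1}(U) = ∅ ∈ τ_X ✓.
  U = {49}: f^{-1}(U) = ∅ ∈ τ_X ✓.
  U = {50}: f^{-1}(U) = {O, P} ∈ τ_X ✓.
  U = {48, 49}: f^{-1}(U) = {Q} ∉ τ_X ✗.
  U = {49, 50}: f^{-1}(U) = {O, P} ∈ τ_X ✓.
  U = {48, 49, 50}: f^{-1}(U) = {O, P, Q} ∈ τ_X ✓.
  U = {49, 50, 51}: f^{-1}(U) = {O, P} ∈ τ_X ✓.
  U = {48, 49, 50, 51}: f^{-1}(U) = {O, P, Q} ∈ τ_X ✓.
Found U = {48, 49} with f^{-1}(U) = {Q} not in τ_X. Therefore f is NOT continuous.


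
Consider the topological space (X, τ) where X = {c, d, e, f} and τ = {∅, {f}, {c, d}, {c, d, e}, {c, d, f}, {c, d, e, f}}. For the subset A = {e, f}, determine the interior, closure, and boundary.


int(A) = {f}, cl(A) = {e, f}, ∂A = {e}.

Closed sets in (X, τ) are complements of opens:
  closed(X, τ) = {∅, {e}, {f}, {e, f}, {c, d, e}, {c, d, e, f}}.
int(A) = ⋃ {U ∈ τ : U ⊆ A}. Opens contained in A: ∅, {f}.
Taking the union of these: int(A) = {f}.
cl(A) = ⋂ {C closed : A ⊆ C}. Closed sets containing A: {e, f}, {c, d, e, f}.
Intersecting these: cl(A) = {e, f}.
∂A = cl(A) ∖ int(A) = {e, f} ∖ {f} = {e}.


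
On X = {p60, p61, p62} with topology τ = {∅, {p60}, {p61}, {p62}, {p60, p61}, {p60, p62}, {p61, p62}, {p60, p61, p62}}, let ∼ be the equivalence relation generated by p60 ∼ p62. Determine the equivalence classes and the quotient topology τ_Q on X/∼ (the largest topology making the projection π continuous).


X/∼ = {[p60=p62], [p61]}; |τ_Q| = 4.

Equivalence classes: [p60=p62], [p61].
Quotient map π: X → X/∼ sends p60 ↦ [p60=p62], p61 ↦ [p61], p62 ↦ [p60=p62].
For each subset V ⊆ X/∼, compute π^{-1}(V) ⊆ X and check whether π^{-1}(V) ∈ τ. V is open in τ_Q iff π^{-1}(V) ∈ τ.
  V = {}: π^{-1}(V) = ∅ ∈ τ ✓.
  V = {[p60=p62]}: π^{-1}(V) = {p60, p62} ∈ τ ✓.
  V = {[p61]}: π^{-1}(V) = {p61} ∈ τ ✓.
  V = {[p60=p62], [p61]}: π^{-1}(V) = {p60, p61, p62} ∈ τ ✓.
Open sets in the quotient: τ_Q = {{}, {[p60=p62]}, {[p61]}, {[p60=p62], [p61]}} (4 elements).
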